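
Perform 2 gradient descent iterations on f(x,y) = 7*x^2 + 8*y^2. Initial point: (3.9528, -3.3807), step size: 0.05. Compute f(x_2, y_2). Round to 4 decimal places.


Gradient descent on f(x,y) = 7*x^2 + 8*y^2.
Starting point: (3.9528, -3.3807), alpha = 0.05
Step 1: grad_x = 2*7*3.9528 = 55.3392, grad_y = 2*8*-3.3807 = -54.0912
  x_1 = 3.9528 - 0.05*55.3392 = 1.1858
  y_1 = -3.3807 - 0.05*-54.0912 = -0.6761
Step 2: grad_x = 2*7*1.1858 = 16.6018, grad_y = 2*8*-0.6761 = -10.8182
  x_2 = 1.1858 - 0.05*16.6018 = 0.3558
  y_2 = -0.6761 - 0.05*-10.8182 = -0.1352
f(0.3558, -0.1352) = 7*0.3558^2 + 8*(-0.1352)^2 = 1.0322


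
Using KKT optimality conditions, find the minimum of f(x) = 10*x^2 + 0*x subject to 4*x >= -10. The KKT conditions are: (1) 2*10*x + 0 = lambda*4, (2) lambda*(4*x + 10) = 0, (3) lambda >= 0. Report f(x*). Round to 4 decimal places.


Step 1: Try lambda = 0 (constraint inactive).
Stationarity: 2*10*x + 0 = 0
x* = 0/(2*10) = 0.0
Check constraint: 4*0.0 = 0.0 >= -10 -- satisfied.
Step 2: Compute optimal value.
f(x*) = 10*0.0^2 + 0*0.0 = 0.0


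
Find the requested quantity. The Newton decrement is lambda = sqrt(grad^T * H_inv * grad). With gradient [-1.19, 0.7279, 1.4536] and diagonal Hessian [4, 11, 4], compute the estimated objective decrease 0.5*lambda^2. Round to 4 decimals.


Step 1: H is diagonal, so H^(-1) * g = [-0.2975, 0.0662, 0.3634].
Step 2: g^T H^(-1) g = sum_i g_i^2 / H_ii
  = (-1.19)^2/4 + (0.7279)^2/11 + (1.4536)^2/4
  = 0.354 + 0.0482 + 0.5282 = 0.9304
Step 3: Objective decrease = 0.5 * g^T H^(-1) g = 0.4652


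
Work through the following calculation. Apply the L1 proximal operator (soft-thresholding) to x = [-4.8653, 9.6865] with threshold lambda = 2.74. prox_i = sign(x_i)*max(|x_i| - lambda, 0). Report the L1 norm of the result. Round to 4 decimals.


Soft-thresholding with lambda = 2.74:
prox(-4.8653) = sign(-4.8653)*max(|-4.8653| - 2.74, 0) = -2.1253
prox(9.6865) = sign(9.6865)*max(|9.6865| - 2.74, 0) = 6.9465
prox(x) = [-2.1253, 6.9465]
||prox(x)||_1 = 2.1253 + 6.9465 = 9.0718


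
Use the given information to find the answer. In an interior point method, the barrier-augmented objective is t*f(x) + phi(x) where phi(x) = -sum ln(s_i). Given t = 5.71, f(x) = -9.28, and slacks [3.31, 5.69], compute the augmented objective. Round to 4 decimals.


Step 1: Compute log-barrier.
ln values: [1.1969, 1.7387]
phi = -(1.1969 + 1.7387) = -2.9357
Step 2: Compute augmented objective.
t*f(x) = 5.71*-9.28 = -52.9888
Total = -52.9888 - 2.9357 = -55.9245


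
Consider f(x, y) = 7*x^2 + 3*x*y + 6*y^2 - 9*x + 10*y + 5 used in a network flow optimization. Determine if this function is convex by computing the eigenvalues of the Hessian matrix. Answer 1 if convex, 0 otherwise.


The Hessian of f(x,y) = 7*x^2 + 3*x*y + 6*y^2 - 9*x + 10*y + 5 is:
H = [[14, 3], [3, 12]]
Trace = 14 + 12 = 26
Determinant = 14*12 - (3)^2 = 159
Discriminant = (26)^2 - 4*159 = 40.0
Eigenvalues: lambda_1 = 9.8377, lambda_2 = 16.1623
The function is convex.

1


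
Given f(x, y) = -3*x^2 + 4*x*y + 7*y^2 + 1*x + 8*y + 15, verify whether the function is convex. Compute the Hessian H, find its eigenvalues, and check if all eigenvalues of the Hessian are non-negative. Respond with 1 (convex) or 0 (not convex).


The Hessian of f(x,y) = -3*x^2 + 4*x*y + 7*y^2 + 1*x + 8*y + 15 is:
H = [[-6, 4], [4, 14]]
Trace = -6 + 14 = 8
Determinant = -6*14 - (4)^2 = -100
Discriminant = (8)^2 - 4*-100 = 464.0
Eigenvalues: lambda_1 = -6.7703, lambda_2 = 14.7703
The function is not convex.

0


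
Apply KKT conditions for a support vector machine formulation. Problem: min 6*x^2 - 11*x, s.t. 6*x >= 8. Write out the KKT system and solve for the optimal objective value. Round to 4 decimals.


Step 1: Try lambda = 0 (constraint inactive).
x_unc = 11/(2*6) = 0.9167
Check: 6*0.9167 = 5.5002 < 8 -- violated!
Step 2: Constraint must be active: 6*x = 8
x* = 8/6 = 4/3 = 1.3333 (rounded; the exact value 4/3 is used below)
lambda = (2*6*(4/3) - 11)/6 = 0.8333
Step 3: Compute optimal value.
f(x*) = 6*(4/3)^2 - 11*(4/3) = -4.0


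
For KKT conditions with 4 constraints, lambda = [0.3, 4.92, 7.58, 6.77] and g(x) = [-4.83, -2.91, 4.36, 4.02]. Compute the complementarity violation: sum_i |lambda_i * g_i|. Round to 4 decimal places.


KKT complementary slackness check:
lambda_1 * g_1 = 0.3 * -4.83 = -1.449
lambda_2 * g_2 = 4.92 * -2.91 = -14.3172
lambda_3 * g_3 = 7.58 * 4.36 = 33.0488
lambda_4 * g_4 = 6.77 * 4.02 = 27.2154
Total violation = 1.449 + 14.3172 + 33.0488 + 27.2154 = 76.0304


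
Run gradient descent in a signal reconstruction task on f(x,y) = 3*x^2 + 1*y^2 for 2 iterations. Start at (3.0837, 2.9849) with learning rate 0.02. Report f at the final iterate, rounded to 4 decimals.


Gradient descent on f(x,y) = 3*x^2 + 1*y^2.
Starting point: (3.0837, 2.9849), alpha = 0.02
Step 1: grad_x = 2*3*3.0837 = 18.5022, grad_y = 2*1*2.9849 = 5.9698
  x_1 = 3.0837 - 0.02*18.5022 = 2.7137
  y_1 = 2.9849 - 0.02*5.9698 = 2.8655
Step 2: grad_x = 2*3*2.7137 = 16.2819, grad_y = 2*1*2.8655 = 5.731
  x_2 = 2.7137 - 0.02*16.2819 = 2.388
  y_2 = 2.8655 - 0.02*5.731 = 2.7509
f(2.388, 2.7509) = 3*2.388^2 + 1*2.7509^2 = 24.6752


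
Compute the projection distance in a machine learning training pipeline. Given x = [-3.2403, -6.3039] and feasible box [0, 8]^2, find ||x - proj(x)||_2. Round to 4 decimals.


Project each component onto [0, 8].
clip(-3.2403) = 0.0, clip(-6.3039) = 0.0
Projection = [0.0, 0.0]
Squared diffs: [10.4995, 39.7392]
Distance = sqrt(50.2387) = 7.0879


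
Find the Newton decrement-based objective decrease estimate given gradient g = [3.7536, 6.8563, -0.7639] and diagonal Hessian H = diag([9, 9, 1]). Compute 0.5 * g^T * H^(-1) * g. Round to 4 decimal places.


Step 1: H is diagonal, so H^(-1) * g = [0.4171, 0.7618, -0.7639].
Step 2: g^T H^(-1) g = sum_i g_i^2 / H_ii
  = (3.7536)^2/9 + (6.8563)^2/9 + (-0.7639)^2/1
  = 1.5655 + 5.2232 + 0.5835 = 7.3723
Step 3: Objective decrease = 0.5 * g^T H^(-1) g = 3.6861


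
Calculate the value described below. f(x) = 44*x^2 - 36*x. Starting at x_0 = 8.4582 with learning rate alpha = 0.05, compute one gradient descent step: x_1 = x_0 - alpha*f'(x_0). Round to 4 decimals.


We compute the gradient at x_0 and apply the update.
f'(x) = 88*x - 36
f'(8.4582) = 88*8.4582 - 36 = 708.3216
x_1 = 8.4582 - 0.05*708.3216 = -26.9579


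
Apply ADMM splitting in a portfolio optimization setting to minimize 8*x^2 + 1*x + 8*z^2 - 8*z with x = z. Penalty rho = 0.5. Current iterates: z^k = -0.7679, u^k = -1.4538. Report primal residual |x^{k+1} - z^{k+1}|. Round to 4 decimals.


ADMM iteration with rho = 0.5, z^k = -0.7679, u^k = -1.4538
Step 1: x-update.
Minimize 8*x^2 + 1*x + (0.5/2)*(x + 0.7679 - 1.4538)^2
FOC: (2*8 + 0.5)*x = -1 + 0.5*(-0.7679 + 1.4538)
x^{k+1} = -0.0398
Step 2: z-update.
Minimize 8*z^2 - 8*z + (0.5/2)*(-0.0398 - z - 1.4538)^2
FOC: (2*8 + 0.5)*z = 8 + 0.5*(-0.0398 - 1.4538)
z^{k+1} = 0.4396
Step 3: u-update.
u^{k+1} = -1.4538 - 0.0398 - 0.4396 = -1.9332
Step 4: Primal residual = |-0.0398 - 0.4396| = 0.4794


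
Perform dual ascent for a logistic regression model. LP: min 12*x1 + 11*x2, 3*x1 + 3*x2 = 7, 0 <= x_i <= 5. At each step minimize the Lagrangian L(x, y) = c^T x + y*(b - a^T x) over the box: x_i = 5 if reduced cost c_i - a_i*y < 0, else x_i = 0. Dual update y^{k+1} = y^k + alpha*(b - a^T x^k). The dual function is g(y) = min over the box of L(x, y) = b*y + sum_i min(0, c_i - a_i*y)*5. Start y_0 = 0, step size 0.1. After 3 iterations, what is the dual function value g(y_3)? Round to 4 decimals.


Dual ascent for LP: min 12*x1 + 11*x2, 3*x1 + 3*x2 = 7, 0 <= x_i <= 5
Step 1: y^k = 0.0, reduced costs: (12.0, 11.0)
  x^k = (0.0, 0.0), subgradient = b - a^T x = 7.0
  y^{k+1} = 0.0 + 0.1*7.0 = 0.7
Step 2: y^k = 0.7, reduced costs: (9.9, 8.9)
  x^k = (0.0, 0.0), subgradient = b - a^T x = 7.0
  y^{k+1} = 0.7 + 0.1*7.0 = 1.4
Step 3: y^k = 1.4, reduced costs: (7.8, 6.8)
  x^k = (0.0, 0.0), subgradient = b - a^T x = 7.0
  y^{k+1} = 1.4 + 0.1*7.0 = 2.1
Dual objective at y_3 = 2.1: reduced costs (5.7, 4.7), box minimizer x = (0.0, 0.0)
g(y_3) = b*y + (c1 - a1*y)*x1 + (c2 - a2*y)*x2 = 7*2.1 + 5.7*0.0 + 4.7*0.0 = 14.7 + 0.0 + 0.0 = 14.7


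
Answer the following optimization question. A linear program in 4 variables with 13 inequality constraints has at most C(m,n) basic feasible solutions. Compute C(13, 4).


Each vertex corresponds to some choice of n active constraints out of m, so the number of vertices is at most C(m, n) = m! / (n!(m-n)!).
m = 13, n = 4
Numerator: 13 * 12 * 11 * 10
Denominator: 4! = 24
C(13, 4) = 715


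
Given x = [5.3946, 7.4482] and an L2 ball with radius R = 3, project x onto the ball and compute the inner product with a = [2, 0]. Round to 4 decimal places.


Step 1: Compute ||x|| (intermediates to 6 decimals).
||x|| = sqrt(5.3946^2 + 7.4482^2) = 9.196597
Step 2: Project.
Since ||x|| > R, scale = R/||x|| = 3/9.196597 = 0.326208, proj(x) = scale * x
proj(x) = [1.759762, 2.429662]
Step 3: Dot product.
a^T * proj(x) = 2*1.759762 + 0*2.429662 = 3.5195


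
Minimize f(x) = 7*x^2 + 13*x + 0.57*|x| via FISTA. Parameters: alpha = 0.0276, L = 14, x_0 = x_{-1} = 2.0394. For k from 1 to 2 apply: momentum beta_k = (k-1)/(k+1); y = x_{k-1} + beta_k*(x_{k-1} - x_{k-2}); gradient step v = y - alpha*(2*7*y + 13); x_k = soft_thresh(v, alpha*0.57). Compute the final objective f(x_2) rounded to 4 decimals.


FISTA on f(x) = 7*x^2 + 13*x + 0.57*|x|
L = 14, alpha = 0.0276
Iteration 1: beta = 0.0, y = 2.0394 + 0.0*(2.0394 - 2.0394) = 2.0394
  grad(y) = 41.5516, v = y - alpha*grad = 0.8926
  prox(v) = soft_thresh(0.8926, 0.0157) = 0.8768
Iteration 2: beta = 0.3333, y = 0.8768 + 0.3333*(0.8768 - 2.0394) = 0.4893
  grad(y) = 19.8506, v = y - alpha*grad = -0.0586
  prox(v) = soft_thresh(-0.0586, 0.0157) = -0.0428
f(x_2) = 7*(-0.0428)^2 + 13*(-0.0428) + 0.57*|-0.0428| = -0.5194


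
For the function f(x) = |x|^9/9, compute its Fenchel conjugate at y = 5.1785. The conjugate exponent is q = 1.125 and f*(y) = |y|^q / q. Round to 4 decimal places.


The conjugate exponent q satisfies 1/p + 1/q = 1.
p = 9, so q = 9/(9 - 1) = 1.125
|y|^q = 5.1785^1.125 = 6.3603
f*(5.1785) = 6.3603 / 1.125 = 5.6536


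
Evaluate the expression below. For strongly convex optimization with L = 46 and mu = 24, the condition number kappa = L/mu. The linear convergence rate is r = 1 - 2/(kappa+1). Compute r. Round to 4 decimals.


Step 1: Compute the condition number.
kappa = L/mu = 46/24 = 1.9167
Step 2: Compute the convergence rate.
r = 1 - 2/(kappa + 1) = 1 - 2*mu/(L + mu) = (L - mu)/(L + mu) = 22/70 = 0.3143


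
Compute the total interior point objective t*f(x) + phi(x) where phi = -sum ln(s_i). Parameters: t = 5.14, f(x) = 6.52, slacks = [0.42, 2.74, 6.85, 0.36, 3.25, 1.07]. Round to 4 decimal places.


Step 1: Compute log-barrier.
ln values: [-0.8675, 1.008, 1.9242, -1.0217, 1.1787, 0.0677]
phi = -(-0.8675 + 1.008 + 1.9242 - 1.0217 + 1.1787 + 0.0677) = -2.2894
Step 2: Compute augmented objective.
t*f(x) = 5.14*6.52 = 33.5128
Total = 33.5128 - 2.2894 = 31.2234


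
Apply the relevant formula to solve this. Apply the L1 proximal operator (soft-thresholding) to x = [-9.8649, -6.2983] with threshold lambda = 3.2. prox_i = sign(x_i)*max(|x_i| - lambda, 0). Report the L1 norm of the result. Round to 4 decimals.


Soft-thresholding with lambda = 3.2:
prox(-9.8649) = sign(-9.8649)*max(|-9.8649| - 3.2, 0) = -6.6649
prox(-6.2983) = sign(-6.2983)*max(|-6.2983| - 3.2, 0) = -3.0983
prox(x) = [-6.6649, -3.0983]
||prox(x)||_1 = 6.6649 + 3.0983 = 9.7632


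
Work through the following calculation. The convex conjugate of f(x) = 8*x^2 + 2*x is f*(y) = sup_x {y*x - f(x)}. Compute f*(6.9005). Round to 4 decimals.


f*(y) = sup_x {y*x - a*x^2 - b*x} = sup_x {(y-b)*x - a*x^2}
FOC: (y - b) - 2a*x = 0 => x* = (y - b)/(2a)
x* = (6.9005 - 2)/(2*8) = 0.3063
f*(6.9005) = (y-b)^2/(4a) = (6.9005 - 2)^2/(4*8)
= 24.0149/32 = 0.7505


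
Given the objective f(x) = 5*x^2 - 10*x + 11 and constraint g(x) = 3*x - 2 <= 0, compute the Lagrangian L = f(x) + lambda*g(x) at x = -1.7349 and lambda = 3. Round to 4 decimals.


Step 1: Evaluate f(x).
f(-1.7349) = 5*(-1.7349)^2 - 10*(-1.7349) + 11 = 43.3984
Step 2: Evaluate g(x).
g(-1.7349) = 3*-1.7349 - 2 = -7.2047
Step 3: Compute Lagrangian.
L = 43.3984 + 3*-7.2047 = 21.7843


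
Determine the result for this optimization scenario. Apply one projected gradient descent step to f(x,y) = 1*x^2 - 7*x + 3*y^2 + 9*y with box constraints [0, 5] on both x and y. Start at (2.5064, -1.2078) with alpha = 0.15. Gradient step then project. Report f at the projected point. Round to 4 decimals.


Step 1: Compute gradient at (2.5064, -1.2078).
grad_x = 2*1*2.5064 - 7 = -1.9872
grad_y = 2*3*-1.2078 + 9 = 1.7532
Step 2: Gradient step.
x_raw = 2.5064 - 0.15*-1.9872 = 2.8045
y_raw = -1.2078 - 0.15*1.7532 = -1.4708
Step 3: Project onto [0, 5].
x_proj = clip(2.8045) = 2.8045
y_proj = clip(-1.4708) = 0.0
Step 4: Evaluate f.
f(2.8045, 0.0) = -11.7663


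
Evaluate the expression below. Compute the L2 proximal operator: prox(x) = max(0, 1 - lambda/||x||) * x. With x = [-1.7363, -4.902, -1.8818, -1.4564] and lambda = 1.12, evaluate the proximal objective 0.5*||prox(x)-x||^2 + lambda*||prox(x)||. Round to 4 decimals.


Step 1: Compute ||x||.
||x|| = 5.719
Step 2: Compute scaling factor.
scale = max(0, 1 - 1.12/5.719) = 0.8042
Step 3: prox(x) = [-1.3963, -3.942, -1.5133, -1.1712]
||prox(x)|| = 4.599
Step 4: Proximal objective.
0.5*||prox-x||^2 = 0.6272
lambda*||prox|| = 5.1509
Total = 5.778


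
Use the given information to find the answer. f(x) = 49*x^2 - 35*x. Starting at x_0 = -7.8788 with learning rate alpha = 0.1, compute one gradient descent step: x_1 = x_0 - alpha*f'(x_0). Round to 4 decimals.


We compute the gradient at x_0 and apply the update.
f'(x) = 98*x - 35
f'(-7.8788) = 98*-7.8788 - 35 = -807.1224
x_1 = -7.8788 - 0.1*-807.1224 = 72.8334


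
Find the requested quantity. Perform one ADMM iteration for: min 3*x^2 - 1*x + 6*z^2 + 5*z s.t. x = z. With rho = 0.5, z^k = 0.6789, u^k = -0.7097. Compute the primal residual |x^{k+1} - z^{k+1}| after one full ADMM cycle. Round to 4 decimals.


ADMM iteration with rho = 0.5, z^k = 0.6789, u^k = -0.7097
Step 1: x-update.
Minimize 3*x^2 - 1*x + (0.5/2)*(x - 0.6789 - 0.7097)^2
FOC: (2*3 + 0.5)*x = 1 + 0.5*(0.6789 + 0.7097)
x^{k+1} = 0.2607
Step 2: z-update.
Minimize 6*z^2 + 5*z + (0.5/2)*(0.2607 - z - 0.7097)^2
FOC: (2*6 + 0.5)*z = -5 + 0.5*(0.2607 - 0.7097)
z^{k+1} = -0.418
Step 3: u-update.
u^{k+1} = -0.7097 + 0.2607 + 0.418 = -0.0311
Step 4: Primal residual = |0.2607 + 0.418| = 0.6786


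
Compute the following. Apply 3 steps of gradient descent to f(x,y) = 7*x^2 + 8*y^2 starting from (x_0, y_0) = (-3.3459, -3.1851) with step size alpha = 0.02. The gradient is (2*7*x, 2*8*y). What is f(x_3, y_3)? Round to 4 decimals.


Gradient descent on f(x,y) = 7*x^2 + 8*y^2.
Starting point: (-3.3459, -3.1851), alpha = 0.02
Step 1: grad_x = 2*7*-3.3459 = -46.8426, grad_y = 2*8*-3.1851 = -50.9616
  x_1 = -3.3459 - 0.02*-46.8426 = -2.409
  y_1 = -3.1851 - 0.02*-50.9616 = -2.1659
Step 2: grad_x = 2*7*-2.409 = -33.7267, grad_y = 2*8*-2.1659 = -34.6539
  x_2 = -2.409 - 0.02*-33.7267 = -1.7345
  y_2 = -2.1659 - 0.02*-34.6539 = -1.4728
Step 3: grad_x = 2*7*-1.7345 = -24.2832, grad_y = 2*8*-1.4728 = -23.5646
  x_3 = -1.7345 - 0.02*-24.2832 = -1.2489
  y_3 = -1.4728 - 0.02*-23.5646 = -1.0015
f(-1.2489, -1.0015) = 7*(-1.2489)^2 + 8*(-1.0015)^2 = 18.9414


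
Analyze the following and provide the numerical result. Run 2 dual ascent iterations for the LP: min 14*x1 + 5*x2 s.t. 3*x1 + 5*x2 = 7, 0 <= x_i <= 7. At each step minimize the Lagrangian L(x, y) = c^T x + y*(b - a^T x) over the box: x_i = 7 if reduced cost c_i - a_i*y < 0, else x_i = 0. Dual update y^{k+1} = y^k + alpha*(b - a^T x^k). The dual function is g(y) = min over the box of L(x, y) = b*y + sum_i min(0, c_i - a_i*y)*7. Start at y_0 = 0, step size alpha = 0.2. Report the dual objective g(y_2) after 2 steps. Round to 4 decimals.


Dual ascent for LP: min 14*x1 + 5*x2, 3*x1 + 5*x2 = 7, 0 <= x_i <= 7
Step 1: y^k = 0.0, reduced costs: (14.0, 5.0)
  x^k = (0.0, 0.0), subgradient = b - a^T x = 7.0
  y^{k+1} = 0.0 + 0.2*7.0 = 1.4
Step 2: y^k = 1.4, reduced costs: (9.8, -2.0)
  x^k = (0.0, 7.0), subgradient = b - a^T x = -28.0
  y^{k+1} = 1.4 + 0.2*-28.0 = -4.2
Dual objective at y_2 = -4.2: reduced costs (26.6, 26.0), box minimizer x = (0.0, 0.0)
g(y_2) = b*y + (c1 - a1*y)*x1 + (c2 - a2*y)*x2 = 7*(-4.2) + 26.6*0.0 + 26.0*0.0 = -29.4 + 0.0 + 0.0 = -29.4


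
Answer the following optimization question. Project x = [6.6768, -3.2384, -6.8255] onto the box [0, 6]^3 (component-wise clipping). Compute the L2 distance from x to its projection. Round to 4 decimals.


Project each component onto [0, 6].
clip(6.6768) = 6.0, clip(-3.2384) = 0.0, clip(-6.8255) = 0.0
Projection = [6.0, 0.0, 0.0]
Squared diffs: [0.4581, 10.4872, 46.5875]
Distance = sqrt(57.5328) = 7.585


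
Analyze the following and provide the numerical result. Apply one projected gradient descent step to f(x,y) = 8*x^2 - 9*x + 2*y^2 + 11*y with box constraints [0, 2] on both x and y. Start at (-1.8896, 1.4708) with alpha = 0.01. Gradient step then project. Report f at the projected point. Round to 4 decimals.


Step 1: Compute gradient at (-1.8896, 1.4708).
grad_x = 2*8*-1.8896 - 9 = -39.2336
grad_y = 2*2*1.4708 + 11 = 16.8832
Step 2: Gradient step.
x_raw = -1.8896 - 0.01*-39.2336 = -1.4973
y_raw = 1.4708 - 0.01*16.8832 = 1.302
Step 3: Project onto [0, 2].
x_proj = clip(-1.4973) = 0.0
y_proj = clip(1.302) = 1.302
Step 4: Evaluate f.
f(0.0, 1.302) = 17.7119


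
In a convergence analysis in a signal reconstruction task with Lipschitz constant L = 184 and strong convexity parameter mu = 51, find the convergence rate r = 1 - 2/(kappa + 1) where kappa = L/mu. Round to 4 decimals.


Step 1: Compute the condition number.
kappa = L/mu = 184/51 = 3.6078
Step 2: Compute the convergence rate.
r = 1 - 2/(kappa + 1) = 1 - 2*mu/(L + mu) = (L - mu)/(L + mu) = 133/235 = 0.566


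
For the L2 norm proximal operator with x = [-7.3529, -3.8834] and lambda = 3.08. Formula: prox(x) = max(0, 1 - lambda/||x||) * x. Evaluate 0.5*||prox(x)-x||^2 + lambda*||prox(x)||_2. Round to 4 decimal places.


Step 1: Compute ||x||.
||x|| = 8.3154
Step 2: Compute scaling factor.
scale = max(0, 1 - 3.08/8.3154) = 0.6296
Step 3: prox(x) = [-4.6294, -2.445]
||prox(x)|| = 5.2354
Step 4: Proximal objective.
0.5*||prox-x||^2 = 4.7432
lambda*||prox|| = 16.125
Total = 20.8682


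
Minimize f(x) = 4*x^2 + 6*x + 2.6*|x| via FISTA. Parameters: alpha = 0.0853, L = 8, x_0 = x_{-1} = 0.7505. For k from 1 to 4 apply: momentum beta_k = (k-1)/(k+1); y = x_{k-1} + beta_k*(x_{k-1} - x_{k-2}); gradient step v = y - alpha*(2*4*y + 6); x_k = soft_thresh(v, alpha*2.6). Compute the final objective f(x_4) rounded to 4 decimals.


FISTA on f(x) = 4*x^2 + 6*x + 2.6*|x|
L = 8, alpha = 0.0853
Iteration 1: beta = 0.0, y = 0.7505 + 0.0*(0.7505 - 0.7505) = 0.7505
  grad(y) = 12.004, v = y - alpha*grad = -0.2734
  prox(v) = soft_thresh(-0.2734, 0.2218) = -0.0517
Iteration 2: beta = 0.3333, y = -0.0517 + 0.3333*(-0.0517 - 0.7505) = -0.319
  grad(y) = 3.4476, v = y - alpha*grad = -0.6131
  prox(v) = soft_thresh(-0.6131, 0.2218) = -0.3913
Iteration 3: beta = 0.5, y = -0.3913 + 0.5*(-0.3913 + 0.0517) = -0.5612
  grad(y) = 1.5104, v = y - alpha*grad = -0.69
  prox(v) = soft_thresh(-0.69, 0.2218) = -0.4683
Iteration 4: beta = 0.6, y = -0.4683 + 0.6*(-0.4683 + 0.3913) = -0.5144
  grad(y) = 1.8848, v = y - alpha*grad = -0.6752
  prox(v) = soft_thresh(-0.6752, 0.2218) = -0.4534
f(x_4) = 4*(-0.4534)^2 + 6*(-0.4534) + 2.6*|-0.4534| = -0.7193


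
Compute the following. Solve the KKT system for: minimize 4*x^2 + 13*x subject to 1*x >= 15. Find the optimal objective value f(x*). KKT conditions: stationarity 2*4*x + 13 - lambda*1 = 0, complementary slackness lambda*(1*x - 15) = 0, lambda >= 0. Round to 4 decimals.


Step 1: Try lambda = 0 (constraint inactive).
x_unc = -13/(2*4) = -1.625
Check: 1*-1.625 = -1.625 < 15 -- violated!
Step 2: Constraint must be active: 1*x = 15
x* = 15/1 = 15.0
lambda = (2*4*15.0 + 13)/1 = 133.0
Step 3: Compute optimal value.
f(x*) = 4*15.0^2 + 13*15.0 = 1095.0


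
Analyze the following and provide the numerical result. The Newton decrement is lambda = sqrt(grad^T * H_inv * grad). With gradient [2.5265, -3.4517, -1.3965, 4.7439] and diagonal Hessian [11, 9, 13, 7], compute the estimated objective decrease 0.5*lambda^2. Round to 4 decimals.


Step 1: H is diagonal, so H^(-1) * g = [0.2297, -0.3835, -0.1074, 0.6777].
Step 2: g^T H^(-1) g = sum_i g_i^2 / H_ii
  = (2.5265)^2/11 + (-3.4517)^2/9 + (-1.3965)^2/13 + (4.7439)^2/7
  = 0.5803 + 1.3238 + 0.15 + 3.2149 = 5.2691
Step 3: Objective decrease = 0.5 * g^T H^(-1) g = 2.6345


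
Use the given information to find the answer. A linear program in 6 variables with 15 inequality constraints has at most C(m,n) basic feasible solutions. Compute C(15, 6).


Each vertex corresponds to some choice of n active constraints out of m, so the number of vertices is at most C(m, n) = m! / (n!(m-n)!).
m = 15, n = 6
Numerator: 15 * 14 * 13 * 12 * 11 * 10
Denominator: 6! = 720
C(15, 6) = 5005


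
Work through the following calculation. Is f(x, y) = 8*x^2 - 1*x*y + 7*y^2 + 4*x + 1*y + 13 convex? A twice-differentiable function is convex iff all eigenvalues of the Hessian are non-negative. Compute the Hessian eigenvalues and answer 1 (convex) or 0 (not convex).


The Hessian of f(x,y) = 8*x^2 - 1*x*y + 7*y^2 + 4*x + 1*y + 13 is:
H = [[16, -1], [-1, 14]]
Trace = 16 + 14 = 30
Determinant = 16*14 - (-1)^2 = 223
Discriminant = (30)^2 - 4*223 = 8.0
Eigenvalues: lambda_1 = 13.5858, lambda_2 = 16.4142
The function is convex.

1


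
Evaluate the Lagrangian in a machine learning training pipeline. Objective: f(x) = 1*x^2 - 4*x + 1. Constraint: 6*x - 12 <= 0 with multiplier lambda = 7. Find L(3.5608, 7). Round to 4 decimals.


Step 1: Evaluate f(x).
f(3.5608) = 1*3.5608^2 - 4*3.5608 + 1 = -0.5639
Step 2: Evaluate g(x).
g(3.5608) = 6*3.5608 - 12 = 9.3648
Step 3: Compute Lagrangian.
L = -0.5639 + 7*9.3648 = 64.9897


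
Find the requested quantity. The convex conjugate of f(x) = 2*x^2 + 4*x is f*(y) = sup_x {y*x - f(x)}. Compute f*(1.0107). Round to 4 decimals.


f*(y) = sup_x {y*x - a*x^2 - b*x} = sup_x {(y-b)*x - a*x^2}
FOC: (y - b) - 2a*x = 0 => x* = (y - b)/(2a)
x* = (1.0107 - 4)/(2*2) = -0.7473
f*(1.0107) = (y-b)^2/(4a) = (1.0107 - 4)^2/(4*2)
= 8.9359/8 = 1.117


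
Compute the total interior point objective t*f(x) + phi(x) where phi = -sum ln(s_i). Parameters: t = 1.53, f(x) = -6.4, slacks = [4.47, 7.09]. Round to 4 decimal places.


Step 1: Compute log-barrier.
ln values: [1.4974, 1.9587]
phi = -(1.4974 + 1.9587) = -3.4561
Step 2: Compute augmented objective.
t*f(x) = 1.53*-6.4 = -9.792
Total = -9.792 - 3.4561 = -13.2481


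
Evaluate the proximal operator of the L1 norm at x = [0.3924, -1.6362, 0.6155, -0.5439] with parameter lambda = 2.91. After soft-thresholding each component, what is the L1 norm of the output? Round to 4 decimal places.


Soft-thresholding with lambda = 2.91:
prox(0.3924) = sign(0.3924)*max(|0.3924| - 2.91, 0) = 0.0
prox(-1.6362) = sign(-1.6362)*max(|-1.6362| - 2.91, 0) = 0.0
prox(0.6155) = sign(0.6155)*max(|0.6155| - 2.91, 0) = 0.0
prox(-0.5439) = sign(-0.5439)*max(|-0.5439| - 2.91, 0) = 0.0
prox(x) = [0.0, 0.0, 0.0, 0.0]
||prox(x)||_1 = 0.0 + 0.0 + 0.0 + 0.0 = 0.0


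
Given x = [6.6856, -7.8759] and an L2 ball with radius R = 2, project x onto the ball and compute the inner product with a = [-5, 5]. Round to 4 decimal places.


Step 1: Compute ||x|| (intermediates to 6 decimals).
||x|| = sqrt(6.6856^2 + (-7.8759)^2) = 10.330878
Step 2: Project.
Since ||x|| > R, scale = R/||x|| = 2/10.330878 = 0.193594, proj(x) = scale * x
proj(x) = [1.294292, -1.524727]
Step 3: Dot product.
a^T * proj(x) = -5*1.294292 + 5*(-1.524727) = -14.0951


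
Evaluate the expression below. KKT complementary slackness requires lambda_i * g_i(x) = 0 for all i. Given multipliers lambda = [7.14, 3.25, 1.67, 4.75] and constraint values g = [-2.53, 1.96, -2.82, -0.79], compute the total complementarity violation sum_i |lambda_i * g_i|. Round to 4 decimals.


KKT complementary slackness check:
lambda_1 * g_1 = 7.14 * -2.53 = -18.0642
lambda_2 * g_2 = 3.25 * 1.96 = 6.37
lambda_3 * g_3 = 1.67 * -2.82 = -4.7094
lambda_4 * g_4 = 4.75 * -0.79 = -3.7525
Total violation = 18.0642 + 6.37 + 4.7094 + 3.7525 = 32.8961


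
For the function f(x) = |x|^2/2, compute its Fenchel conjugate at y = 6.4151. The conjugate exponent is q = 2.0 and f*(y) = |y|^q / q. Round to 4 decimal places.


The conjugate exponent q satisfies 1/p + 1/q = 1.
p = 2, so q = 2/(2 - 1) = 2.0
|y|^q = 6.4151^2.0 = 41.1535
f*(6.4151) = 41.1535 / 2.0 = 20.5768


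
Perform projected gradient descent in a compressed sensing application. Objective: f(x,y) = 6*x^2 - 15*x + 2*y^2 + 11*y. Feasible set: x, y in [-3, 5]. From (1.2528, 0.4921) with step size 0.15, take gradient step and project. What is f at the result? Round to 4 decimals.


Step 1: Compute gradient at (1.2528, 0.4921).
grad_x = 2*6*1.2528 - 15 = 0.0336
grad_y = 2*2*0.4921 + 11 = 12.9684
Step 2: Gradient step.
x_raw = 1.2528 - 0.15*0.0336 = 1.2478
y_raw = 0.4921 - 0.15*12.9684 = -1.4532
Step 3: Project onto [-3, 5].
x_proj = clip(1.2478) = 1.2478
y_proj = clip(-1.4532) = -1.4532
Step 4: Evaluate f.
f(1.2478, -1.4532) = -21.1364


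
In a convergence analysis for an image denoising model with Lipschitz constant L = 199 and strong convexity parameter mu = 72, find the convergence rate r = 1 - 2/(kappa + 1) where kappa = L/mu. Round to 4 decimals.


Step 1: Compute the condition number.
kappa = L/mu = 199/72 = 2.7639
Step 2: Compute the convergence rate.
r = 1 - 2/(kappa + 1) = 1 - 2*mu/(L + mu) = (L - mu)/(L + mu) = 127/271 = 0.4686


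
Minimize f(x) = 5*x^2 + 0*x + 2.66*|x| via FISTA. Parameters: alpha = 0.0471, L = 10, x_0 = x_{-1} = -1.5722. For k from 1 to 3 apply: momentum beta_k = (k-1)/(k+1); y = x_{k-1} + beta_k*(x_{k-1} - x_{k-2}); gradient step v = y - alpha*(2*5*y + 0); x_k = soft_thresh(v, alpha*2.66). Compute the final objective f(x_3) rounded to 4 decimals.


FISTA on f(x) = 5*x^2 + 0*x + 2.66*|x|
L = 10, alpha = 0.0471
Iteration 1: beta = 0.0, y = -1.5722 + 0.0*(-1.5722 + 1.5722) = -1.5722
  grad(y) = -15.722, v = y - alpha*grad = -0.8317
  prox(v) = soft_thresh(-0.8317, 0.1253) = -0.7064
Iteration 2: beta = 0.3333, y = -0.7064 + 0.3333*(-0.7064 + 1.5722) = -0.4178
  grad(y) = -4.1781, v = y - alpha*grad = -0.221
  prox(v) = soft_thresh(-0.221, 0.1253) = -0.0957
Iteration 3: beta = 0.5, y = -0.0957 + 0.5*(-0.0957 + 0.7064) = 0.2096
  grad(y) = 2.096, v = y - alpha*grad = 0.1109
  prox(v) = soft_thresh(0.1109, 0.1253) = 0.0
f(x_3) = 5*0.0^2 + 0*0.0 + 2.66*|0.0| = 0.0


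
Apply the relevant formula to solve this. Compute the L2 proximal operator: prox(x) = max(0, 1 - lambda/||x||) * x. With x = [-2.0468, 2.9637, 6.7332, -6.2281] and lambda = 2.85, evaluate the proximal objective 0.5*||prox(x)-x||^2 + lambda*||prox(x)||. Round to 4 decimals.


Step 1: Compute ||x||.
||x|| = 9.8538
Step 2: Compute scaling factor.
scale = max(0, 1 - 2.85/9.8538) = 0.7108
Step 3: prox(x) = [-1.4548, 2.1065, 4.7858, -4.4268]
||prox(x)|| = 7.0038
Step 4: Proximal objective.
0.5*||prox-x||^2 = 4.0613
lambda*||prox|| = 19.9608
Total = 24.0222


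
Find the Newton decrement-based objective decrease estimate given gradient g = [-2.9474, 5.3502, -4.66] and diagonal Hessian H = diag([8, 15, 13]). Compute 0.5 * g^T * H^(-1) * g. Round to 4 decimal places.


Step 1: H is diagonal, so H^(-1) * g = [-0.3684, 0.3567, -0.3585].
Step 2: g^T H^(-1) g = sum_i g_i^2 / H_ii
  = (-2.9474)^2/8 + (5.3502)^2/15 + (-4.66)^2/13
  = 1.0859 + 1.9083 + 1.6704 = 4.6646
Step 3: Objective decrease = 0.5 * g^T H^(-1) g = 2.3323


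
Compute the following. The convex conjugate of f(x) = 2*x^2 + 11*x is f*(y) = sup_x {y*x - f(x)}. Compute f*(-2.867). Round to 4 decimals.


f*(y) = sup_x {y*x - a*x^2 - b*x} = sup_x {(y-b)*x - a*x^2}
FOC: (y - b) - 2a*x = 0 => x* = (y - b)/(2a)
x* = (-2.867 - 11)/(2*2) = -3.4668
f*(-2.867) = (y-b)^2/(4a) = (-2.867 - 11)^2/(4*2)
= 192.2937/8 = 24.0367


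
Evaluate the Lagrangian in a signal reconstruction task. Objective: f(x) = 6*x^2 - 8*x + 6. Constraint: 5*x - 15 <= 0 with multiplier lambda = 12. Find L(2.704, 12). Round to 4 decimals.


Step 1: Evaluate f(x).
f(2.704) = 6*2.704^2 - 8*2.704 + 6 = 28.2377
Step 2: Evaluate g(x).
g(2.704) = 5*2.704 - 15 = -1.48
Step 3: Compute Lagrangian.
L = 28.2377 + 12*-1.48 = 10.4777


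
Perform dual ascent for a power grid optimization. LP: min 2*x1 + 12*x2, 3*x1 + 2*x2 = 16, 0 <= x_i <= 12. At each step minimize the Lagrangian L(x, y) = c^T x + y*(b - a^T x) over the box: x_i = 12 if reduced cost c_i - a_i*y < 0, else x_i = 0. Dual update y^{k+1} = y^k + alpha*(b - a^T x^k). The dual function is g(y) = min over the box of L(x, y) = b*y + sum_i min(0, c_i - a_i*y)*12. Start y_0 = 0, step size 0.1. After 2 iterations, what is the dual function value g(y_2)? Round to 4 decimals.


Dual ascent for LP: min 2*x1 + 12*x2, 3*x1 + 2*x2 = 16, 0 <= x_i <= 12
Step 1: y^k = 0.0, reduced costs: (2.0, 12.0)
  x^k = (0.0, 0.0), subgradient = b - a^T x = 16.0
  y^{k+1} = 0.0 + 0.1*16.0 = 1.6
Step 2: y^k = 1.6, reduced costs: (-2.8, 8.8)
  x^k = (12.0, 0.0), subgradient = b - a^T x = -20.0
  y^{k+1} = 1.6 + 0.1*-20.0 = -0.4
Dual objective at y_2 = -0.4: reduced costs (3.2, 12.8), box minimizer x = (0.0, 0.0)
g(y_2) = b*y + (c1 - a1*y)*x1 + (c2 - a2*y)*x2 = 16*(-0.4) + 3.2*0.0 + 12.8*0.0 = -6.4 + 0.0 + 0.0 = -6.4


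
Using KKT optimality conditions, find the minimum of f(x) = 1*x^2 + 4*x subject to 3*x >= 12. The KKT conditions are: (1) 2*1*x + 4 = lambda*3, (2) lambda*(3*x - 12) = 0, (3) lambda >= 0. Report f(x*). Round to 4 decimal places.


Step 1: Try lambda = 0 (constraint inactive).
x_unc = -4/(2*1) = -2.0
Check: 3*-2.0 = -6.0 < 12 -- violated!
Step 2: Constraint must be active: 3*x = 12
x* = 12/3 = 4.0
lambda = (2*1*4.0 + 4)/3 = 4.0
Step 3: Compute optimal value.
f(x*) = 1*4.0^2 + 4*4.0 = 32.0


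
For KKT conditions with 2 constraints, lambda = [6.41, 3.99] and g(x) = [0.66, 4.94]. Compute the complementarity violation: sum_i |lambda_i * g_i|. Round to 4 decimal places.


KKT complementary slackness check:
lambda_1 * g_1 = 6.41 * 0.66 = 4.2306
lambda_2 * g_2 = 3.99 * 4.94 = 19.7106
Total violation = 4.2306 + 19.7106 = 23.9412


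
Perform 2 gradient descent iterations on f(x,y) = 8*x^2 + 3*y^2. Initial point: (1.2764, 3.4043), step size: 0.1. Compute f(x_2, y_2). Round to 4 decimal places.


Gradient descent on f(x,y) = 8*x^2 + 3*y^2.
Starting point: (1.2764, 3.4043), alpha = 0.1
Step 1: grad_x = 2*8*1.2764 = 20.4224, grad_y = 2*3*3.4043 = 20.4258
  x_1 = 1.2764 - 0.1*20.4224 = -0.7658
  y_1 = 3.4043 - 0.1*20.4258 = 1.3617
Step 2: grad_x = 2*8*-0.7658 = -12.2534, grad_y = 2*3*1.3617 = 8.1703
  x_2 = -0.7658 - 0.1*-12.2534 = 0.4595
  y_2 = 1.3617 - 0.1*8.1703 = 0.5447
f(0.4595, 0.5447) = 8*0.4595^2 + 3*0.5447^2 = 2.5792


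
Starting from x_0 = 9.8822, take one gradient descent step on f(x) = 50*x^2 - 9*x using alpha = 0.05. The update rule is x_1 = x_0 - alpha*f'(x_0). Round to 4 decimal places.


We compute the gradient at x_0 and apply the update.
f'(x) = 100*x - 9
f'(9.8822) = 100*9.8822 - 9 = 979.22
x_1 = 9.8822 - 0.05*979.22 = -39.0788


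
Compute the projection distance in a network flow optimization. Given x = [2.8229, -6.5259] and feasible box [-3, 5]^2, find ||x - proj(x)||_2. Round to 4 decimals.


Project each component onto [-3, 5].
clip(2.8229) = 2.8229, clip(-6.5259) = -3.0
Projection = [2.8229, -3.0]
Squared diffs: [0.0, 12.432]
Distance = sqrt(12.432) = 3.5259


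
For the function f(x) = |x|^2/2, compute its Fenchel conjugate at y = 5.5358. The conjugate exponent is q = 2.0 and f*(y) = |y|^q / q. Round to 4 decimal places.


The conjugate exponent q satisfies 1/p + 1/q = 1.
p = 2, so q = 2/(2 - 1) = 2.0
|y|^q = 5.5358^2.0 = 30.6451
f*(5.5358) = 30.6451 / 2.0 = 15.3225


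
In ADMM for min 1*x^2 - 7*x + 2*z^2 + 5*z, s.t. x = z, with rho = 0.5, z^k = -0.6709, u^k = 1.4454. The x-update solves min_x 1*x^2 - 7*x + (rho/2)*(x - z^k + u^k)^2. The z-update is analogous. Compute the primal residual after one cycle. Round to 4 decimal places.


ADMM iteration with rho = 0.5, z^k = -0.6709, u^k = 1.4454
Step 1: x-update.
Minimize 1*x^2 - 7*x + (0.5/2)*(x + 0.6709 + 1.4454)^2
FOC: (2*1 + 0.5)*x = 7 + 0.5*(-0.6709 - 1.4454)
x^{k+1} = 2.3767
Step 2: z-update.
Minimize 2*z^2 + 5*z + (0.5/2)*(2.3767 - z + 1.4454)^2
FOC: (2*2 + 0.5)*z = -5 + 0.5*(2.3767 + 1.4454)
z^{k+1} = -0.6864
Step 3: u-update.
u^{k+1} = 1.4454 + 2.3767 + 0.6864 = 4.5086
Step 4: Primal residual = |2.3767 + 0.6864| = 3.0632


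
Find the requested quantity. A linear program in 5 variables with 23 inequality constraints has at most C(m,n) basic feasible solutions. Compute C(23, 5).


Each vertex corresponds to some choice of n active constraints out of m, so the number of vertices is at most C(m, n) = m! / (n!(m-n)!).
m = 23, n = 5
Numerator: 23 * 22 * 21 * 20 * 19
Denominator: 5! = 120
C(23, 5) = 33649


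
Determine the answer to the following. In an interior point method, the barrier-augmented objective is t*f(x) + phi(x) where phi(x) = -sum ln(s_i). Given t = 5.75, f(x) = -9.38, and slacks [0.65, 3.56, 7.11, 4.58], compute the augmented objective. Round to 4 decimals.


Step 1: Compute log-barrier.
ln values: [-0.4308, 1.2698, 1.9615, 1.5217]
phi = -(-0.4308 + 1.2698 + 1.9615 + 1.5217) = -4.3222
Step 2: Compute augmented objective.
t*f(x) = 5.75*-9.38 = -53.935
Total = -53.935 - 4.3222 = -58.2572


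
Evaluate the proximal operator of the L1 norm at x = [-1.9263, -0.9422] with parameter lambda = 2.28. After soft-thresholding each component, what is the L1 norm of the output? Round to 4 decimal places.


Soft-thresholding with lambda = 2.28:
prox(-1.9263) = sign(-1.9263)*max(|-1.9263| - 2.28, 0) = 0.0
prox(-0.9422) = sign(-0.9422)*max(|-0.9422| - 2.28, 0) = 0.0
prox(x) = [0.0, 0.0]
||prox(x)||_1 = 0.0 + 0.0 = 0.0


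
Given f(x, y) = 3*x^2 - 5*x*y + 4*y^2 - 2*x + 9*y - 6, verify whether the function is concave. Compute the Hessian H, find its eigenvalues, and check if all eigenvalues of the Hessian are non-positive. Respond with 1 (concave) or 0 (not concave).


The Hessian of f(x,y) = 3*x^2 - 5*x*y + 4*y^2 - 2*x + 9*y - 6 is:
H = [[6, -5], [-5, 8]]
Trace = 6 + 8 = 14
Determinant = 6*8 - (-5)^2 = 23
Discriminant = (14)^2 - 4*23 = 104.0
Eigenvalues: lambda_1 = 1.901, lambda_2 = 12.099
The function is not concave.

0


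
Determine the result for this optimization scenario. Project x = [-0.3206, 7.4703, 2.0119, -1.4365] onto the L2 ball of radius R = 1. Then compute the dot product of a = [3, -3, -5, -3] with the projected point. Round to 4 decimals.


Step 1: Compute ||x|| (intermediates to 6 decimals).
||x|| = sqrt((-0.3206)^2 + 7.4703^2 + 2.0119^2 + (-1.4365)^2) = 7.875242
Step 2: Project.
Since ||x|| > R, scale = R/||x|| = 1/7.875242 = 0.12698, proj(x) = scale * x
proj(x) = [-0.04071, 0.948579, 0.255471, -0.182407]
Step 3: Dot product.
a^T * proj(x) = 3*(-0.04071) - 3*0.948579 - 5*0.255471 - 3*(-0.182407) = -3.698


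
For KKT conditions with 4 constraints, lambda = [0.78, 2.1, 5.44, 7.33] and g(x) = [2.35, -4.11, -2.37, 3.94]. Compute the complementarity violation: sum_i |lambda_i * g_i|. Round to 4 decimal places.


KKT complementary slackness check:
lambda_1 * g_1 = 0.78 * 2.35 = 1.833
lambda_2 * g_2 = 2.1 * -4.11 = -8.631
lambda_3 * g_3 = 5.44 * -2.37 = -12.8928
lambda_4 * g_4 = 7.33 * 3.94 = 28.8802
Total violation = 1.833 + 8.631 + 12.8928 + 28.8802 = 52.237


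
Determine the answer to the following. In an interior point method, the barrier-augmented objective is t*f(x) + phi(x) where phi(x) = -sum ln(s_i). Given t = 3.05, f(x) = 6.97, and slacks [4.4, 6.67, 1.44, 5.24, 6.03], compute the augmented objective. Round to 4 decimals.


Step 1: Compute log-barrier.
ln values: [1.4816, 1.8976, 0.3646, 1.6563, 1.7967]
phi = -(1.4816 + 1.8976 + 0.3646 + 1.6563 + 1.7967) = -7.1969
Step 2: Compute augmented objective.
t*f(x) = 3.05*6.97 = 21.2585
Total = 21.2585 - 7.1969 = 14.0616


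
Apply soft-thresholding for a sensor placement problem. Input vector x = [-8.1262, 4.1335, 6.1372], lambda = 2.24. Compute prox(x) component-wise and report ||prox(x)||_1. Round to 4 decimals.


Soft-thresholding with lambda = 2.24:
prox(-8.1262) = sign(-8.1262)*max(|-8.1262| - 2.24, 0) = -5.8862
prox(4.1335) = sign(4.1335)*max(|4.1335| - 2.24, 0) = 1.8935
prox(6.1372) = sign(6.1372)*max(|6.1372| - 2.24, 0) = 3.8972
prox(x) = [-5.8862, 1.8935, 3.8972]
||prox(x)||_1 = 5.8862 + 1.8935 + 3.8972 = 11.6769


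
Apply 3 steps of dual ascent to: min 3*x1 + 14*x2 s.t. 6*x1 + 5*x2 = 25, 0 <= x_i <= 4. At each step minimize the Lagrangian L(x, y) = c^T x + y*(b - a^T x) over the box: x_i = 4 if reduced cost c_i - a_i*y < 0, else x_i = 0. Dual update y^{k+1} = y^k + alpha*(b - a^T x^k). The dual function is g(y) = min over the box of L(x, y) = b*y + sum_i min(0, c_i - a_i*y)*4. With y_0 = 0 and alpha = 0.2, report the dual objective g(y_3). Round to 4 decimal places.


Dual ascent for LP: min 3*x1 + 14*x2, 6*x1 + 5*x2 = 25, 0 <= x_i <= 4
Step 1: y^k = 0.0, reduced costs: (3.0, 14.0)
  x^k = (0.0, 0.0), subgradient = b - a^T x = 25.0
  y^{k+1} = 0.0 + 0.2*25.0 = 5.0
Step 2: y^k = 5.0, reduced costs: (-27.0, -11.0)
  x^k = (4.0, 4.0), subgradient = b - a^T x = -19.0
  y^{k+1} = 5.0 + 0.2*-19.0 = 1.2
Step 3: y^k = 1.2, reduced costs: (-4.2, 8.0)
  x^k = (4.0, 0.0), subgradient = b - a^T x = 1.0
  y^{k+1} = 1.2 + 0.2*1.0 = 1.4
Dual objective at y_3 = 1.4: reduced costs (-5.4, 7.0), box minimizer x = (4.0, 0.0)
g(y_3) = b*y + (c1 - a1*y)*x1 + (c2 - a2*y)*x2 = 25*1.4 + (-5.4)*4.0 + 7.0*0.0 = 35.0 - 21.6 + 0.0 = 13.4


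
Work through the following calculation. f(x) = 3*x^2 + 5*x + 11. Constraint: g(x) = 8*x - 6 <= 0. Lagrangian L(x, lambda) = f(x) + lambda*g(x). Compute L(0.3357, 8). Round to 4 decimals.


Step 1: Evaluate f(x).
f(0.3357) = 3*0.3357^2 + 5*0.3357 + 11 = 13.0166
Step 2: Evaluate g(x).
g(0.3357) = 8*0.3357 - 6 = -3.3144
Step 3: Compute Lagrangian.
L = 13.0166 + 8*-3.3144 = -13.4986


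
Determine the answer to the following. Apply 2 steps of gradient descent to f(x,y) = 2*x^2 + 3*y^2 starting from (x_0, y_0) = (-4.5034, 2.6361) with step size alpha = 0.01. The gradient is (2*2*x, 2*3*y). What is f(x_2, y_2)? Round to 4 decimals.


Gradient descent on f(x,y) = 2*x^2 + 3*y^2.
Starting point: (-4.5034, 2.6361), alpha = 0.01
Step 1: grad_x = 2*2*-4.5034 = -18.0136, grad_y = 2*3*2.6361 = 15.8166
  x_1 = -4.5034 - 0.01*-18.0136 = -4.3233
  y_1 = 2.6361 - 0.01*15.8166 = 2.4779
Step 2: grad_x = 2*2*-4.3233 = -17.2931, grad_y = 2*3*2.4779 = 14.8676
  x_2 = -4.3233 - 0.01*-17.2931 = -4.1503
  y_2 = 2.4779 - 0.01*14.8676 = 2.3293
f(-4.1503, 2.3293) = 2*(-4.1503)^2 + 3*2.3293^2 = 50.7269


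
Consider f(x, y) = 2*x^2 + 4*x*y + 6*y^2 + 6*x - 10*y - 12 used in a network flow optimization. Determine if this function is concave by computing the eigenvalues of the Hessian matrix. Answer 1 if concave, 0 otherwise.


The Hessian of f(x,y) = 2*x^2 + 4*x*y + 6*y^2 + 6*x - 10*y - 12 is:
H = [[4, 4], [4, 12]]
Trace = 4 + 12 = 16
Determinant = 4*12 - (4)^2 = 32
Discriminant = (16)^2 - 4*32 = 128.0
Eigenvalues: lambda_1 = 2.3431, lambda_2 = 13.6569
The function is not concave.

0


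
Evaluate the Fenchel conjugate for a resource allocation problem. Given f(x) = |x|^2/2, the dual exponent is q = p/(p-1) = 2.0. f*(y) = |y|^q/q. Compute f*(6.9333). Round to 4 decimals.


The conjugate exponent q satisfies 1/p + 1/q = 1.
p = 2, so q = 2/(2 - 1) = 2.0
|y|^q = 6.9333^2.0 = 48.0706
f*(6.9333) = 48.0706 / 2.0 = 24.0353


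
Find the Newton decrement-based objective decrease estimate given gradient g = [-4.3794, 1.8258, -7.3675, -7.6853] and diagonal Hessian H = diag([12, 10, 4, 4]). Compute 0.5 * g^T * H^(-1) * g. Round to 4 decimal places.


Step 1: H is diagonal, so H^(-1) * g = [-0.365, 0.1826, -1.8419, -1.9213].
Step 2: g^T H^(-1) g = sum_i g_i^2 / H_ii
  = (-4.3794)^2/12 + (1.8258)^2/10 + (-7.3675)^2/4 + (-7.6853)^2/4
  = 1.5983 + 0.3334 + 13.57 + 14.766 = 30.2676
Step 3: Objective decrease = 0.5 * g^T H^(-1) g = 15.1338
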